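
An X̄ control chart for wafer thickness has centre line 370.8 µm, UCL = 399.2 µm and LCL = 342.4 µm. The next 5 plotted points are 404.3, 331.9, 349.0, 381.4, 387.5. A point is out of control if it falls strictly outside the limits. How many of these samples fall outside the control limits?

Compare each point to [342.4, 399.2]: sample 1 = 404.3 > UCL; sample 2 = 331.9 < LCL.

2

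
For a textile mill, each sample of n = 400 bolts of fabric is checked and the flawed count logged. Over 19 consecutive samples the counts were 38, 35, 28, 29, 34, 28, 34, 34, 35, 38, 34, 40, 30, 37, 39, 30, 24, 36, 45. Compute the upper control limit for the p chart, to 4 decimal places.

p̄ = Σdᵢ / (k·n) = 648 / (19 × 400) = 0.08526
UCL = p̄ + 3·√(p̄(1−p̄)/n) = 0.08526 + 3 × √(0.08526×0.91474/400) = 0.08526 + 3 × 0.01396 = 0.12715

0.1272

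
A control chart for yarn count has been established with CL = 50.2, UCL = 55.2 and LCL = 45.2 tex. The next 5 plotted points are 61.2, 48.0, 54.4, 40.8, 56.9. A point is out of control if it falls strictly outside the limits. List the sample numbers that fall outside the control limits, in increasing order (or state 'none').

Compare each point to [45.2, 55.2]: sample 1 = 61.2 > UCL; sample 4 = 40.8 < LCL; sample 5 = 56.9 > UCL.

1, 4, 5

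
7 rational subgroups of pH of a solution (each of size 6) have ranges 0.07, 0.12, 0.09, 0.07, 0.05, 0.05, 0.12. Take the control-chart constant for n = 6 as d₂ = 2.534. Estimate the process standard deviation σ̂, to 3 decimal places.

0.032

R̄ = (0.07 + 0.12 + 0.09 + 0.07 + 0.05 + 0.05 + 0.12) / 7 = 0.0814
σ̂ = R̄ / d₂ = 0.0814 / 2.534 = 0.0321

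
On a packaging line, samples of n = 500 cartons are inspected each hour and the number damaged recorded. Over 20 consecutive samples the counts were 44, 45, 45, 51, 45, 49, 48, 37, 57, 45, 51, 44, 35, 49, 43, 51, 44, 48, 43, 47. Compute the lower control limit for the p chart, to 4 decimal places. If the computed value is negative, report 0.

0.0533

p̄ = Σdᵢ / (k·n) = 921 / (20 × 500) = 0.09210
LCL = p̄ − 3·√(p̄(1−p̄)/n) = 0.09210 − 3 × 0.01293 = 0.05330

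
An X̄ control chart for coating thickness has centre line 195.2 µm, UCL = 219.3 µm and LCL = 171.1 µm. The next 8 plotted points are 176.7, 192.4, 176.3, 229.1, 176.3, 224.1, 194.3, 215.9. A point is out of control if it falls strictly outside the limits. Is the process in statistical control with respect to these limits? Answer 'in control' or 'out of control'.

out of control

Compare each point to [171.1, 219.3]: sample 4 = 229.1 > UCL; sample 6 = 224.1 > UCL.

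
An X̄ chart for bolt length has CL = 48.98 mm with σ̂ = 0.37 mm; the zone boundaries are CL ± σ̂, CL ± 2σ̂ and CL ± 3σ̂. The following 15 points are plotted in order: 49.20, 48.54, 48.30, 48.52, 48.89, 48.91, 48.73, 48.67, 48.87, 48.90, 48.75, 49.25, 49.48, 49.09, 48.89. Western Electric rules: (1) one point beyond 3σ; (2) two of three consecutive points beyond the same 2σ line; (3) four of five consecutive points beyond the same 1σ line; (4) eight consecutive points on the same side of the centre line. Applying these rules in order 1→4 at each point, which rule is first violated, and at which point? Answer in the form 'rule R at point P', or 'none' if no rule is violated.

rule 4 at point 9

Zone of each point (C = within 1σ̂, B = 1σ̂–2σ̂, A = 2σ̂–3σ̂, * = beyond 3σ̂; sign = side of CL): 1:+C, 2:-B, 3:-B, 4:-B, 5:-C, 6:-C, 7:-C, 8:-C, 9:-C, 10:-C, 11:-C, 12:+C, 13:+B, 14:+C, 15:-C
Rule 4 (eight consecutive points on the same side of the centre line) is satisfied at point 9.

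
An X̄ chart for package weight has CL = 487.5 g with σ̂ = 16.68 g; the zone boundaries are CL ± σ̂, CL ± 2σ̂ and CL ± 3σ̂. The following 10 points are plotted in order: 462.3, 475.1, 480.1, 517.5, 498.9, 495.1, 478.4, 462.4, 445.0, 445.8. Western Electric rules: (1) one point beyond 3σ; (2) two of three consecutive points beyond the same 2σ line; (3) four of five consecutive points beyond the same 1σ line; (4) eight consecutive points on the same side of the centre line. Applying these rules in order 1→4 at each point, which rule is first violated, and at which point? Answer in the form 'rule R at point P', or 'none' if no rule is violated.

rule 2 at point 10

Zone of each point (C = within 1σ̂, B = 1σ̂–2σ̂, A = 2σ̂–3σ̂, * = beyond 3σ̂; sign = side of CL): 1:-B, 2:-C, 3:-C, 4:+B, 5:+C, 6:+C, 7:-C, 8:-B, 9:-A, 10:-A
Rule 2 (two of three consecutive points beyond the same 2σ limit) is satisfied at point 10.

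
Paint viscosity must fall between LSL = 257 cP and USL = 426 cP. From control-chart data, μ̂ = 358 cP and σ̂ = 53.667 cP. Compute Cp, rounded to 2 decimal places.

Cp = (USL − LSL) / (6σ̂) = (426 − 257) / (6 × 53.667) = 169.0000 / 322.0020 = 0.5248

0.52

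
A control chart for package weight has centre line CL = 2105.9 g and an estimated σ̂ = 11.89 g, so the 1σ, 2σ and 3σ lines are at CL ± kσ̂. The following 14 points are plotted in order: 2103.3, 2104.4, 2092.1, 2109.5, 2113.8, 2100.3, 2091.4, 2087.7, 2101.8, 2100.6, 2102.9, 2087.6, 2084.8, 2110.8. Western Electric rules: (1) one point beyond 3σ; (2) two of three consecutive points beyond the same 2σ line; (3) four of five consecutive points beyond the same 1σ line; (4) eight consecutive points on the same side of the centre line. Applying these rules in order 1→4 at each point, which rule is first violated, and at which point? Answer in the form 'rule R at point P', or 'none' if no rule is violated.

rule 4 at point 13

Zone of each point (C = within 1σ̂, B = 1σ̂–2σ̂, A = 2σ̂–3σ̂, * = beyond 3σ̂; sign = side of CL): 1:-C, 2:-C, 3:-B, 4:+C, 5:+C, 6:-C, 7:-B, 8:-B, 9:-C, 10:-C, 11:-C, 12:-B, 13:-B, 14:+C
Rule 4 (eight consecutive points on the same side of the centre line) is satisfied at point 13.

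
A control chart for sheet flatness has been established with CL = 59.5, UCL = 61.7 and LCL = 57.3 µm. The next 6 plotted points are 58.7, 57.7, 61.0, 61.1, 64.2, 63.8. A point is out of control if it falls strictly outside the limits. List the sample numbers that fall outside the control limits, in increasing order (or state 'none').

Compare each point to [57.3, 61.7]: sample 5 = 64.2 > UCL; sample 6 = 63.8 > UCL.

5, 6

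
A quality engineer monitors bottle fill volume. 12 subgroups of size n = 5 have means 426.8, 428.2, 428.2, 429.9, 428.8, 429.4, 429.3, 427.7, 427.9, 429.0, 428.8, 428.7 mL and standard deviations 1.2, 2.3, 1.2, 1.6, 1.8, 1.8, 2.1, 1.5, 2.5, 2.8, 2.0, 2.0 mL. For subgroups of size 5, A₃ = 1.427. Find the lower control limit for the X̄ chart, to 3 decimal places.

425.847

X̄̄ = (426.8 + 428.2 + 428.2 + 429.9 + 428.8 + 429.4 + 429.3 + 427.7 + 427.9 + 429.0 + 428.8 + 428.7) / 12 = 428.5583
s̄ = (1.2 + 2.3 + 1.2 + 1.6 + 1.8 + 1.8 + 2.1 + 1.5 + 2.5 + 2.8 + 2.0 + 2.0) / 12 = 1.9000
LCL = X̄̄ − A₃·s̄ = 428.5583 − 1.427 × 1.9000 = 425.8470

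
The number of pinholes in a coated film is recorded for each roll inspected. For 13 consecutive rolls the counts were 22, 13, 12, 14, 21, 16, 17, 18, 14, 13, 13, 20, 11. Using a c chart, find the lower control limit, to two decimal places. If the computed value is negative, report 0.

c̄ = (22 + 13 + 12 + 14 + 21 + 16 + 17 + 18 + 14 + 13 + 13 + 20 + 11) / 13 = 204 / 13 = 15.6923
LCL = c̄ − 3√c̄ = 15.6923 − 3 × 3.9614 = 3.8083

3.81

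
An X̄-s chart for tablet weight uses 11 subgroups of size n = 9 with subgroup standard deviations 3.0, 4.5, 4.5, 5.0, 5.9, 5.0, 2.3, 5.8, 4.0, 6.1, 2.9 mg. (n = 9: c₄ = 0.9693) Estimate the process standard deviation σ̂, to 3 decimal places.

4.596

s̄ = (3.0 + 4.5 + 4.5 + 5.0 + 5.9 + 5.0 + 2.3 + 5.8 + 4.0 + 6.1 + 2.9) / 11 = 4.4545
σ̂ = s̄ / c₄ = 4.4545 / 0.9693 = 4.5956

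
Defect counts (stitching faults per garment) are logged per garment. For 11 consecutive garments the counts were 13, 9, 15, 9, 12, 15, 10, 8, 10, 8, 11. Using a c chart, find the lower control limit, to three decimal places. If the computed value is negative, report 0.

c̄ = (13 + 9 + 15 + 9 + 12 + 15 + 10 + 8 + 10 + 8 + 11) / 11 = 120 / 11 = 10.9091
LCL = c̄ − 3√c̄ = 10.9091 − 3 × 3.3029 = 1.0004

1.000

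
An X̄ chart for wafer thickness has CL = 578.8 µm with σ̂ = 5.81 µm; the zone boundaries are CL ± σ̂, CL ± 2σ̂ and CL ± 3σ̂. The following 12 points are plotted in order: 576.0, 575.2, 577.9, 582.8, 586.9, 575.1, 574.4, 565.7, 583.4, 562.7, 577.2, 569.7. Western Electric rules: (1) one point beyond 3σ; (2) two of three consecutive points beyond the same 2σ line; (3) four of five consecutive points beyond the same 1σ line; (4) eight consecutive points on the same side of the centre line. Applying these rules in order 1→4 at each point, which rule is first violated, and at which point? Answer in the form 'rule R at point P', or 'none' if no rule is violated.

rule 2 at point 10

Zone of each point (C = within 1σ̂, B = 1σ̂–2σ̂, A = 2σ̂–3σ̂, * = beyond 3σ̂; sign = side of CL): 1:-C, 2:-C, 3:-C, 4:+C, 5:+B, 6:-C, 7:-C, 8:-A, 9:+C, 10:-A, 11:-C, 12:-B
Rule 2 (two of three consecutive points beyond the same 2σ limit) is satisfied at point 10.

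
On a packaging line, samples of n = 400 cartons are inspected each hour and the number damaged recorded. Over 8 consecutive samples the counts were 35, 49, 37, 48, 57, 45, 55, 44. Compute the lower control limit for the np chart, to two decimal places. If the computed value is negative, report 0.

27.06

p̄ = Σdᵢ / (k·n) = 370 / (8 × 400) = 0.11563
LCL = np̄ − 3·√(np̄(1−p̄)) = 46.2500 − 3 × 6.3955 = 27.0635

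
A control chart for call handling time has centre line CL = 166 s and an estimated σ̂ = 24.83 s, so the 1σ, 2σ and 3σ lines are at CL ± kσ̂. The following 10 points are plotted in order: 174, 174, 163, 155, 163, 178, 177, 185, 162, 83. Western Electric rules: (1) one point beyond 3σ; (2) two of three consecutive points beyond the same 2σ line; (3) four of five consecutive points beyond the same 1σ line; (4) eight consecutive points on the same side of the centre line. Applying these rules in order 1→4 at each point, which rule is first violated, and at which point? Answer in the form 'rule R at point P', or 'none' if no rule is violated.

rule 1 at point 10

Zone of each point (C = within 1σ̂, B = 1σ̂–2σ̂, A = 2σ̂–3σ̂, * = beyond 3σ̂; sign = side of CL): 1:+C, 2:+C, 3:-C, 4:-C, 5:-C, 6:+C, 7:+C, 8:+C, 9:-C, 10:-*
Rule 1 (one point beyond the 3σ limits) is satisfied at point 10.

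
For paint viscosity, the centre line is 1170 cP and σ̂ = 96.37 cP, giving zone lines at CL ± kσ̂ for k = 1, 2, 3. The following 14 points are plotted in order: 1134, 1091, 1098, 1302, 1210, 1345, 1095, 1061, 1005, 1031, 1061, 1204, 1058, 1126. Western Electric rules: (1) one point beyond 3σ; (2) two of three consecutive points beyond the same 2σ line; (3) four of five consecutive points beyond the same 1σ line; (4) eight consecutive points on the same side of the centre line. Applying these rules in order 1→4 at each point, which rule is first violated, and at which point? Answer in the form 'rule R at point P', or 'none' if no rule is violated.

rule 3 at point 11

Zone of each point (C = within 1σ̂, B = 1σ̂–2σ̂, A = 2σ̂–3σ̂, * = beyond 3σ̂; sign = side of CL): 1:-C, 2:-C, 3:-C, 4:+B, 5:+C, 6:+B, 7:-C, 8:-B, 9:-B, 10:-B, 11:-B, 12:+C, 13:-B, 14:-C
Rule 3 (four of five consecutive points beyond the same 1σ limit) is satisfied at point 11.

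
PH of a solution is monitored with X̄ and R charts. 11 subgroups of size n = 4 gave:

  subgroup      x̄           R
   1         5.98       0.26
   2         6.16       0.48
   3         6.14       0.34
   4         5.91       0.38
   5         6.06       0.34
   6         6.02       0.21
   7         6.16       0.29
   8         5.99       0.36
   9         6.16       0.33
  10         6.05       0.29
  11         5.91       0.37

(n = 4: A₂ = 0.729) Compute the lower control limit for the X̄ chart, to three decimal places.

X̄̄ = (5.98 + 6.16 + 6.14 + 5.91 + 6.06 + 6.02 + 6.16 + 5.99 + 6.16 + 6.05 + 5.91) / 11 = 66.5400 / 11 = 6.0491
R̄ = (0.26 + 0.48 + 0.34 + 0.38 + 0.34 + 0.21 + 0.29 + 0.36 + 0.33 + 0.29 + 0.37) / 11 = 3.6500 / 11 = 0.3318
LCL = X̄̄ − A₂·R̄ = 6.0491 − 0.729 × 0.3318 = 5.8072

5.807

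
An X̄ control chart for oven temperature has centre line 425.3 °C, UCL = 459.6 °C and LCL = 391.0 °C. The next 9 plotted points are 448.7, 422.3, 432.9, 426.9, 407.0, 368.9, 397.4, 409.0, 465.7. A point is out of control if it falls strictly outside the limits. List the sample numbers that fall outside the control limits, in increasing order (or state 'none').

Compare each point to [391.0, 459.6]: sample 6 = 368.9 < LCL; sample 9 = 465.7 > UCL.

6, 9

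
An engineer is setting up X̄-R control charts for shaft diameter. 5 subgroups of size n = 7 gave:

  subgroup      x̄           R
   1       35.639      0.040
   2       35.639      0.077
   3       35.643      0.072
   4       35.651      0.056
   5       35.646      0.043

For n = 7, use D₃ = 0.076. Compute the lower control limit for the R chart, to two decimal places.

R̄ = (0.040 + 0.077 + 0.072 + 0.056 + 0.043) / 5 = 0.2880 / 5 = 0.0576
LCL_R = D₃·R̄ = 0.076 × 0.0576 = 0.0044

0.00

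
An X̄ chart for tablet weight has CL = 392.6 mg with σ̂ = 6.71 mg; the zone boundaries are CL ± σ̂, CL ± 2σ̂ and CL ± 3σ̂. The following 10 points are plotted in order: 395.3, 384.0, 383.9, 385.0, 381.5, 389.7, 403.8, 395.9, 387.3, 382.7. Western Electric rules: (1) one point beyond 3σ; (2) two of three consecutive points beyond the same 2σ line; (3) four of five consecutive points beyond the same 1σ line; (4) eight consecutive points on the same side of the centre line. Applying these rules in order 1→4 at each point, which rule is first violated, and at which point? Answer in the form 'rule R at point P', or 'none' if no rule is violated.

Zone of each point (C = within 1σ̂, B = 1σ̂–2σ̂, A = 2σ̂–3σ̂, * = beyond 3σ̂; sign = side of CL): 1:+C, 2:-B, 3:-B, 4:-B, 5:-B, 6:-C, 7:+B, 8:+C, 9:-C, 10:-B
Rule 3 (four of five consecutive points beyond the same 1σ limit) is satisfied at point 5.

rule 3 at point 5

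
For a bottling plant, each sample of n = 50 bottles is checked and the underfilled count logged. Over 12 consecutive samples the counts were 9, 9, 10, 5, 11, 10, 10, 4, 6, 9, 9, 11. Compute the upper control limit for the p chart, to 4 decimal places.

0.3317

p̄ = Σdᵢ / (k·n) = 103 / (12 × 50) = 0.17167
UCL = p̄ + 3·√(p̄(1−p̄)/n) = 0.17167 + 3 × √(0.17167×0.82833/50) = 0.17167 + 3 × 0.05333 = 0.33165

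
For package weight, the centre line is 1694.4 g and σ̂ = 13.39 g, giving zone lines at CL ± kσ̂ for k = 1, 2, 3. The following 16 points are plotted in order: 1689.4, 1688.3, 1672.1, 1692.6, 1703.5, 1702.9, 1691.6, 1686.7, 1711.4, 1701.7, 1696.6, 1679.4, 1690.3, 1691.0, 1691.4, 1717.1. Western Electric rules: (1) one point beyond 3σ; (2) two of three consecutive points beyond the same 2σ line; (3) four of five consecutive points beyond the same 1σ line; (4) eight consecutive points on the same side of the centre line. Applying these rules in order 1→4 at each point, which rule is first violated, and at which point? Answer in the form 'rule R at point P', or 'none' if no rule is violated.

none

Zone of each point (C = within 1σ̂, B = 1σ̂–2σ̂, A = 2σ̂–3σ̂, * = beyond 3σ̂; sign = side of CL): 1:-C, 2:-C, 3:-B, 4:-C, 5:+C, 6:+C, 7:-C, 8:-C, 9:+B, 10:+C, 11:+C, 12:-B, 13:-C, 14:-C, 15:-C, 16:+B
No rule fires across all 16 points.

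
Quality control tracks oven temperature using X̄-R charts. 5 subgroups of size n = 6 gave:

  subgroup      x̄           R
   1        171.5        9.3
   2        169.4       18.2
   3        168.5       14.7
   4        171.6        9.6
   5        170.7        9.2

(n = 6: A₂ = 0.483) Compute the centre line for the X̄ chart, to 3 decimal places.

X̄̄ = (171.5 + 169.4 + 168.5 + 171.6 + 170.7) / 5 = 851.7000 / 5 = 170.3400
CL = X̄̄ = 170.3400

170.340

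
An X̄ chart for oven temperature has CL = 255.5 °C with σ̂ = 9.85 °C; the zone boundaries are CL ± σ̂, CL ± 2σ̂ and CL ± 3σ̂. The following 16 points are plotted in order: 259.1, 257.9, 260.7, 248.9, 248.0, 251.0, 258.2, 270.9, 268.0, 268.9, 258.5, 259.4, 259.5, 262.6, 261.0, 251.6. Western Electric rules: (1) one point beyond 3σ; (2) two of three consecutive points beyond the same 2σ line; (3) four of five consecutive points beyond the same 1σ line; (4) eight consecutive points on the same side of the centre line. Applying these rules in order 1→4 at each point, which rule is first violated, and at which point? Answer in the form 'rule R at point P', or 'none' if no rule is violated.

rule 4 at point 14

Zone of each point (C = within 1σ̂, B = 1σ̂–2σ̂, A = 2σ̂–3σ̂, * = beyond 3σ̂; sign = side of CL): 1:+C, 2:+C, 3:+C, 4:-C, 5:-C, 6:-C, 7:+C, 8:+B, 9:+B, 10:+B, 11:+C, 12:+C, 13:+C, 14:+C, 15:+C, 16:-C
Rule 4 (eight consecutive points on the same side of the centre line) is satisfied at point 14.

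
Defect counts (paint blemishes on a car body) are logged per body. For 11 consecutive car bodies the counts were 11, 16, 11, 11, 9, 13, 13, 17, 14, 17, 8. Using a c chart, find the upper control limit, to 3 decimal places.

23.430

c̄ = (11 + 16 + 11 + 11 + 9 + 13 + 13 + 17 + 14 + 17 + 8) / 11 = 140 / 11 = 12.7273
UCL = c̄ + 3√c̄ = 12.7273 + 3 × √12.7273 = 12.7273 + 3 × 3.5675 = 23.4299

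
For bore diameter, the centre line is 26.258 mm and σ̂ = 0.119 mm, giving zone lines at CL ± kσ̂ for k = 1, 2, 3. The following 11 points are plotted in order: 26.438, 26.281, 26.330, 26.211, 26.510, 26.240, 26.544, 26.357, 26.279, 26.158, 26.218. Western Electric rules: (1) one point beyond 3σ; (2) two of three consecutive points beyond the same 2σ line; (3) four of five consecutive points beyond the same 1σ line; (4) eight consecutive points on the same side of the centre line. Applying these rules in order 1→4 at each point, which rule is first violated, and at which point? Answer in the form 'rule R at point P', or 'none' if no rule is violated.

Zone of each point (C = within 1σ̂, B = 1σ̂–2σ̂, A = 2σ̂–3σ̂, * = beyond 3σ̂; sign = side of CL): 1:+B, 2:+C, 3:+C, 4:-C, 5:+A, 6:-C, 7:+A, 8:+C, 9:+C, 10:-C, 11:-C
Rule 2 (two of three consecutive points beyond the same 2σ limit) is satisfied at point 7.

rule 2 at point 7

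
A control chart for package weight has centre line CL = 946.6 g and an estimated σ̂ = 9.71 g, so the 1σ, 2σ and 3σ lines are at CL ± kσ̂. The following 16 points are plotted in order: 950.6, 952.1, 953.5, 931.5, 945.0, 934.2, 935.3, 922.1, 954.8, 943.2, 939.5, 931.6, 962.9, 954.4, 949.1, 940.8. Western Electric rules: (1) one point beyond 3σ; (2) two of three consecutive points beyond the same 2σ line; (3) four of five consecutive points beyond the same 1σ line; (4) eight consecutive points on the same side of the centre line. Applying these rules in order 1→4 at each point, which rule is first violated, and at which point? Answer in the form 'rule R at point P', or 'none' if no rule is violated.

Zone of each point (C = within 1σ̂, B = 1σ̂–2σ̂, A = 2σ̂–3σ̂, * = beyond 3σ̂; sign = side of CL): 1:+C, 2:+C, 3:+C, 4:-B, 5:-C, 6:-B, 7:-B, 8:-A, 9:+C, 10:-C, 11:-C, 12:-B, 13:+B, 14:+C, 15:+C, 16:-C
Rule 3 (four of five consecutive points beyond the same 1σ limit) is satisfied at point 8.

rule 3 at point 8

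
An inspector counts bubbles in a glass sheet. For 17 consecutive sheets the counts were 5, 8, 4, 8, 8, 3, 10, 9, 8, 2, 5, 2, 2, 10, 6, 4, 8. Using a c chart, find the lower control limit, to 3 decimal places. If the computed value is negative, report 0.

0.000

c̄ = (5 + 8 + 4 + 8 + 8 + 3 + 10 + 9 + 8 + 2 + 5 + 2 + 2 + 10 + 6 + 4 + 8) / 17 = 102 / 17 = 6.0000
LCL = c̄ − 3√c̄ = 6.0000 − 3 × 2.4495 = -1.3485 → 0 (cannot be negative)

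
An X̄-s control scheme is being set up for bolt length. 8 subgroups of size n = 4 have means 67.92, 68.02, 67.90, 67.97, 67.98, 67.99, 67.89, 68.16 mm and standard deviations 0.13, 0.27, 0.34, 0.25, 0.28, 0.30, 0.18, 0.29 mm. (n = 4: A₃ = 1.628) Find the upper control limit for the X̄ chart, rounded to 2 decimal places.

68.39

X̄̄ = (67.92 + 68.02 + 67.90 + 67.97 + 67.98 + 67.99 + 67.89 + 68.16) / 8 = 67.9788
s̄ = (0.13 + 0.27 + 0.34 + 0.25 + 0.28 + 0.30 + 0.18 + 0.29) / 8 = 0.2550
UCL = X̄̄ + A₃·s̄ = 67.9788 + 1.628 × 0.2550 = 68.3939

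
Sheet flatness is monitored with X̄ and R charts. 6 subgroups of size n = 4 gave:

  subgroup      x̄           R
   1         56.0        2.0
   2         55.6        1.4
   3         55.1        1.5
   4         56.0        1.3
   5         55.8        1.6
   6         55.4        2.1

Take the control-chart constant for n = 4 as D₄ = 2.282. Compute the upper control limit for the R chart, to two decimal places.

R̄ = (2.0 + 1.4 + 1.5 + 1.3 + 1.6 + 2.1) / 6 = 9.9000 / 6 = 1.6500
UCL_R = D₄·R̄ = 2.282 × 1.6500 = 3.7653

3.77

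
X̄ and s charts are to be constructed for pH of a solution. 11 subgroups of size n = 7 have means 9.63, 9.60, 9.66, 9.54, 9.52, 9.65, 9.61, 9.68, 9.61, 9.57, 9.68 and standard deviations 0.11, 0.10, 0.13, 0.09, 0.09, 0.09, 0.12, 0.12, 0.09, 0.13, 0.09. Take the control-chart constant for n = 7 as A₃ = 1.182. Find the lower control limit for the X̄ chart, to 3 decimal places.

9.489

X̄̄ = (9.63 + 9.60 + 9.66 + 9.54 + 9.52 + 9.65 + 9.61 + 9.68 + 9.61 + 9.57 + 9.68) / 11 = 9.6136
s̄ = (0.11 + 0.10 + 0.13 + 0.09 + 0.09 + 0.09 + 0.12 + 0.12 + 0.09 + 0.13 + 0.09) / 11 = 0.1055
LCL = X̄̄ − A₃·s̄ = 9.6136 − 1.182 × 0.1055 = 9.4890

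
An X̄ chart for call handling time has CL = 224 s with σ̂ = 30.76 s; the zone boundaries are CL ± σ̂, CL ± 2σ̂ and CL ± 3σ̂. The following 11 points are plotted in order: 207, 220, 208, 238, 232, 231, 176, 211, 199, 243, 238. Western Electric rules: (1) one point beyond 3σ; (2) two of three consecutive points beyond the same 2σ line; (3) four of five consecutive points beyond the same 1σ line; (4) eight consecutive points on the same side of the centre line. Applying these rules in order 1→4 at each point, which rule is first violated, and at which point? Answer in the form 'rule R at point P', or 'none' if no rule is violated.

none

Zone of each point (C = within 1σ̂, B = 1σ̂–2σ̂, A = 2σ̂–3σ̂, * = beyond 3σ̂; sign = side of CL): 1:-C, 2:-C, 3:-C, 4:+C, 5:+C, 6:+C, 7:-B, 8:-C, 9:-C, 10:+C, 11:+C
No rule fires across all 11 points.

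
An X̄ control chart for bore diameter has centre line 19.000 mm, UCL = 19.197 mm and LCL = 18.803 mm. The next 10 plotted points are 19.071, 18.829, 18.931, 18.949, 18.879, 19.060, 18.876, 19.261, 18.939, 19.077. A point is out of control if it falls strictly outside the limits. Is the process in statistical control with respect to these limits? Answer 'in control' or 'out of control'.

Compare each point to [18.803, 19.197]: sample 8 = 19.261 > UCL.

out of control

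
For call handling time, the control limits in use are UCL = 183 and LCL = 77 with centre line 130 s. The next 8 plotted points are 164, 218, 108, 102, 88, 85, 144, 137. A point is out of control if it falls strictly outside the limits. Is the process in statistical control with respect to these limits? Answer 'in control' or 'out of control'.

out of control

Compare each point to [77, 183]: sample 2 = 218 > UCL.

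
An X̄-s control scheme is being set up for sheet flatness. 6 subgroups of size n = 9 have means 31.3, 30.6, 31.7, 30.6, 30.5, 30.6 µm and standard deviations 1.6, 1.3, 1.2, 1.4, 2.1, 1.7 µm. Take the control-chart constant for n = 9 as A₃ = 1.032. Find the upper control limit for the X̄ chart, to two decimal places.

32.48

X̄̄ = (31.3 + 30.6 + 31.7 + 30.6 + 30.5 + 30.6) / 6 = 30.8833
s̄ = (1.6 + 1.3 + 1.2 + 1.4 + 2.1 + 1.7) / 6 = 1.5500
UCL = X̄̄ + A₃·s̄ = 30.8833 + 1.032 × 1.5500 = 32.4829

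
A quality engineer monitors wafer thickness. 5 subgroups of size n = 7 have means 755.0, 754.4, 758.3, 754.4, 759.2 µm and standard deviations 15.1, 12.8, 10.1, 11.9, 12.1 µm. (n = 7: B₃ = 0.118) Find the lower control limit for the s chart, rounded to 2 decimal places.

s̄ = (15.1 + 12.8 + 10.1 + 11.9 + 12.1) / 5 = 12.4000
LCL_s = B₃·s̄ = 0.118 × 12.4000 = 1.4632

1.46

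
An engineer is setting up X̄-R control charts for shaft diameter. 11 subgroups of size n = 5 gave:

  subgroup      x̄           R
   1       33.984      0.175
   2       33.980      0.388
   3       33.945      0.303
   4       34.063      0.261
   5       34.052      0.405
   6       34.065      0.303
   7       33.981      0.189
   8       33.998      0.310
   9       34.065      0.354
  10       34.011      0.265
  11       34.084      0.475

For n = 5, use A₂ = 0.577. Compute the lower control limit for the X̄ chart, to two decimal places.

X̄̄ = (33.984 + 33.980 + 33.945 + 34.063 + 34.052 + 34.065 + 33.981 + 33.998 + 34.065 + 34.011 + 34.084) / 11 = 374.2280 / 11 = 34.0207
R̄ = (0.175 + 0.388 + 0.303 + 0.261 + 0.405 + 0.303 + 0.189 + 0.310 + 0.354 + 0.265 + 0.475) / 11 = 3.4280 / 11 = 0.3116
LCL = X̄̄ − A₂·R̄ = 34.0207 − 0.577 × 0.3116 = 33.8409

33.84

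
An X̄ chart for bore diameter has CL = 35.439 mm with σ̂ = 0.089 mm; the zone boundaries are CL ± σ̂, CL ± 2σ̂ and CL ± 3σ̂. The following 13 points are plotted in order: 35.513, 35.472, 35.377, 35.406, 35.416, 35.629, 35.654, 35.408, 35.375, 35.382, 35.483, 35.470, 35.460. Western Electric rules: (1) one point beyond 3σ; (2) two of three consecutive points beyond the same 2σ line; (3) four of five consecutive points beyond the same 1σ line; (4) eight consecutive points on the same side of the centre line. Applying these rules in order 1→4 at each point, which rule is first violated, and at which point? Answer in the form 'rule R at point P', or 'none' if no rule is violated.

Zone of each point (C = within 1σ̂, B = 1σ̂–2σ̂, A = 2σ̂–3σ̂, * = beyond 3σ̂; sign = side of CL): 1:+C, 2:+C, 3:-C, 4:-C, 5:-C, 6:+A, 7:+A, 8:-C, 9:-C, 10:-C, 11:+C, 12:+C, 13:+C
Rule 2 (two of three consecutive points beyond the same 2σ limit) is satisfied at point 7.

rule 2 at point 7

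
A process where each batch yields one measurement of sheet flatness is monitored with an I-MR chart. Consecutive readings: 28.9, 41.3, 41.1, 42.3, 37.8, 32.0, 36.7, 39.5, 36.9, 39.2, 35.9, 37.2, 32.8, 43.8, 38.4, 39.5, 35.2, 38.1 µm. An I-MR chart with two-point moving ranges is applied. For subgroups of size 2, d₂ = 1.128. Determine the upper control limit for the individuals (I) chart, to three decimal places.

X̄ = (28.9 + 41.3 + 41.1 + 42.3 + 37.8 + 32.0 + 36.7 + 39.5 + 36.9 + 39.2 + 35.9 + 37.2 + 32.8 + 43.8 + 38.4 + 39.5 + 35.2 + 38.1) / 18 = 37.5889
Moving ranges: 12.4, 0.2, 1.2, 4.5, 5.8, 4.7, 2.8, 2.6, 2.3, 3.3, 1.3, 4.4, 11.0, 5.4, 1.1, 4.3, 2.9; M̄R̄ = 70.2000 / 17 = 4.1294
UCL = X̄ + 3·M̄R̄/d₂ = 37.5889 + 3 × 4.1294 / 1.128 = 48.5714

48.571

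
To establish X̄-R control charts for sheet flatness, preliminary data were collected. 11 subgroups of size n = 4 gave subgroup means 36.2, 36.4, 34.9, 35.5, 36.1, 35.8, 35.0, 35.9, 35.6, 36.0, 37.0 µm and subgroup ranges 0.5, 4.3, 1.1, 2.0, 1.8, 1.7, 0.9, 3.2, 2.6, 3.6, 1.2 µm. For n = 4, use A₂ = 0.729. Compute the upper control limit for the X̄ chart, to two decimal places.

X̄̄ = (36.2 + 36.4 + 34.9 + 35.5 + 36.1 + 35.8 + 35.0 + 35.9 + 35.6 + 36.0 + 37.0) / 11 = 394.4000 / 11 = 35.8545
R̄ = (0.5 + 4.3 + 1.1 + 2.0 + 1.8 + 1.7 + 0.9 + 3.2 + 2.6 + 3.6 + 1.2) / 11 = 22.9000 / 11 = 2.0818
UCL = X̄̄ + A₂·R̄ = 35.8545 + 0.729 × 2.0818 = 37.3722

37.37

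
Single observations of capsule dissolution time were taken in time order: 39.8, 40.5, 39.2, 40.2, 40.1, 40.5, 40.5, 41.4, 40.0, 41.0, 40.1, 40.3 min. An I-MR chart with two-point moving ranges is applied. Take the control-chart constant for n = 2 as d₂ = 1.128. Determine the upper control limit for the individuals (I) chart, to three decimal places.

42.210

X̄ = (39.8 + 40.5 + 39.2 + 40.2 + 40.1 + 40.5 + 40.5 + 41.4 + 40.0 + 41.0 + 40.1 + 40.3) / 12 = 40.3000
Moving ranges: 0.7, 1.3, 1.0, 0.1, 0.4, 0.0, 0.9, 1.4, 1.0, 0.9, 0.2; M̄R̄ = 7.9000 / 11 = 0.7182
UCL = X̄ + 3·M̄R̄/d₂ = 40.3000 + 3 × 0.7182 / 1.128 = 42.2101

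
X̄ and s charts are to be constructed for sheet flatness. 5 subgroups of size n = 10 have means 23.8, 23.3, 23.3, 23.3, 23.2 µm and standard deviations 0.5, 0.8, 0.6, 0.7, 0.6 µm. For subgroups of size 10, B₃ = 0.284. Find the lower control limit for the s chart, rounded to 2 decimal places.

0.18

s̄ = (0.5 + 0.8 + 0.6 + 0.7 + 0.6) / 5 = 0.6400
LCL_s = B₃·s̄ = 0.284 × 0.6400 = 0.1818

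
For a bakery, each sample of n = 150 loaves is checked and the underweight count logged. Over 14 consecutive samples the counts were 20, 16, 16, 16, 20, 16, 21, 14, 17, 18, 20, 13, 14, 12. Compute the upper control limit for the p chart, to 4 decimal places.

p̄ = Σdᵢ / (k·n) = 233 / (14 × 150) = 0.11095
UCL = p̄ + 3·√(p̄(1−p̄)/n) = 0.11095 + 3 × √(0.11095×0.88905/150) = 0.11095 + 3 × 0.02564 = 0.18788

0.1879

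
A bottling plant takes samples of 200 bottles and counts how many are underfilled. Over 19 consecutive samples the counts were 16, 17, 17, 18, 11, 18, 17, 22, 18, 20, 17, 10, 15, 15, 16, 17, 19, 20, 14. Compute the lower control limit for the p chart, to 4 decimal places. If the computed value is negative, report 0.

0.0248

p̄ = Σdᵢ / (k·n) = 317 / (19 × 200) = 0.08342
LCL = p̄ − 3·√(p̄(1−p̄)/n) = 0.08342 − 3 × 0.01955 = 0.02476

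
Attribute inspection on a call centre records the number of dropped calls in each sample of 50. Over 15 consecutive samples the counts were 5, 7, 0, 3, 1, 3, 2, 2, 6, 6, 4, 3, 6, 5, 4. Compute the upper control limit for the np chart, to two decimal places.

9.42

p̄ = Σdᵢ / (k·n) = 57 / (15 × 50) = 0.07600
UCL = np̄ + 3·√(np̄(1−p̄)) = 3.8000 + 3 × √(3.8000×0.92400) = 3.8000 + 3 × 1.8738 = 9.4215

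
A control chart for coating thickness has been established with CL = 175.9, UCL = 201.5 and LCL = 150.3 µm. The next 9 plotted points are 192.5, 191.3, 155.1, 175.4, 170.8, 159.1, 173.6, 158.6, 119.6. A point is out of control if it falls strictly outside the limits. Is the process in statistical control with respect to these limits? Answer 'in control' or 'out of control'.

out of control

Compare each point to [150.3, 201.5]: sample 9 = 119.6 < LCL.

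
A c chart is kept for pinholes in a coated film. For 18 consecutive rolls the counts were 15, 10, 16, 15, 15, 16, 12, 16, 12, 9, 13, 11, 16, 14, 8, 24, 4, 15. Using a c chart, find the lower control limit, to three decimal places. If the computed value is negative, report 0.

2.412

c̄ = (15 + 10 + 16 + 15 + 15 + 16 + 12 + 16 + 12 + 9 + 13 + 11 + 16 + 14 + 8 + 24 + 4 + 15) / 18 = 241 / 18 = 13.3889
LCL = c̄ − 3√c̄ = 13.3889 − 3 × 3.6591 = 2.4116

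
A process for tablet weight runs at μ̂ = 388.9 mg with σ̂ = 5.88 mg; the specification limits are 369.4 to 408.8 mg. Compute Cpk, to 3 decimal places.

Cpu = (USL − μ̂) / (3σ̂) = (408.8 − 388.9) / (3 × 5.88) = 1.1281; Cpl = (μ̂ − LSL) / (3σ̂) = (388.9 − 369.4) / (3 × 5.88) = 1.1054; Cpk = min(Cpu, Cpl) = 1.1054

1.105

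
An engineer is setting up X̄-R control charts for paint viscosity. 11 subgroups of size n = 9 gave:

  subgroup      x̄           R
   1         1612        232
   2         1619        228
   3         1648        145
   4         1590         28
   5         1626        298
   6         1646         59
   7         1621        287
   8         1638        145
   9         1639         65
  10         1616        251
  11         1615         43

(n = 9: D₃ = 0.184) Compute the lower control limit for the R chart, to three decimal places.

29.791

R̄ = (232 + 228 + 145 + 28 + 298 + 59 + 287 + 145 + 65 + 251 + 43) / 11 = 1781.0000 / 11 = 161.9091
LCL_R = D₃·R̄ = 0.184 × 161.9091 = 29.7913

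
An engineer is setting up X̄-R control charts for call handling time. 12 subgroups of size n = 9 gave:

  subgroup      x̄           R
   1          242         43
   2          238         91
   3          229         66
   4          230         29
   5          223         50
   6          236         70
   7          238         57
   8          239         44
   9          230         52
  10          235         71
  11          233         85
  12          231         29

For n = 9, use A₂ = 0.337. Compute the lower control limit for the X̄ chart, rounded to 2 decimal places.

214.37

X̄̄ = (242 + 238 + 229 + 230 + 223 + 236 + 238 + 239 + 230 + 235 + 233 + 231) / 12 = 2804.0000 / 12 = 233.6667
R̄ = (43 + 91 + 66 + 29 + 50 + 70 + 57 + 44 + 52 + 71 + 85 + 29) / 12 = 687.0000 / 12 = 57.2500
LCL = X̄̄ − A₂·R̄ = 233.6667 − 0.337 × 57.2500 = 214.3734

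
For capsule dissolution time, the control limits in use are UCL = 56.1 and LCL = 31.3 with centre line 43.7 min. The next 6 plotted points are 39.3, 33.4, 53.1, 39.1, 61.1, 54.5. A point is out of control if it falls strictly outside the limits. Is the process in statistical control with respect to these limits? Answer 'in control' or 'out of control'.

out of control

Compare each point to [31.3, 56.1]: sample 5 = 61.1 > UCL.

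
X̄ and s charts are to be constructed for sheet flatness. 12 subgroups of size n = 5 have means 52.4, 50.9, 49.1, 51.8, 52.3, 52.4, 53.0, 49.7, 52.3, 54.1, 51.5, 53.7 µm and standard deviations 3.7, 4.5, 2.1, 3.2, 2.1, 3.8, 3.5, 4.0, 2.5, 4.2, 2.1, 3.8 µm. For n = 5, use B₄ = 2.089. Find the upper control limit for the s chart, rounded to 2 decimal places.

6.88

s̄ = (3.7 + 4.5 + 2.1 + 3.2 + 2.1 + 3.8 + 3.5 + 4.0 + 2.5 + 4.2 + 2.1 + 3.8) / 12 = 3.2917
UCL_s = B₄·s̄ = 2.089 × 3.2917 = 6.8763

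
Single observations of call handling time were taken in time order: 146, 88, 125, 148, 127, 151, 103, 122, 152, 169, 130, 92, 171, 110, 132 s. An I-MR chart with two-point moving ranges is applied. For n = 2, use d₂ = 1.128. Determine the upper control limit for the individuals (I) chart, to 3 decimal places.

229.091

X̄ = (146 + 88 + 125 + 148 + 127 + 151 + 103 + 122 + 152 + 169 + 130 + 92 + 171 + 110 + 132) / 15 = 131.0667
Moving ranges: 58, 37, 23, 21, 24, 48, 19, 30, 17, 39, 38, 79, 61, 22; M̄R̄ = 516.0000 / 14 = 36.8571
UCL = X̄ + 3·M̄R̄/d₂ = 131.0667 + 3 × 36.8571 / 1.128 = 229.0910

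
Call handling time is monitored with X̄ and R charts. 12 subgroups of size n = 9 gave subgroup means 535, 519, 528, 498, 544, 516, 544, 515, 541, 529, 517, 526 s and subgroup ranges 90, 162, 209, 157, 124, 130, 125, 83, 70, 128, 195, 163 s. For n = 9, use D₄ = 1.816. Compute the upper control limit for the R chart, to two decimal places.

247.58

R̄ = (90 + 162 + 209 + 157 + 124 + 130 + 125 + 83 + 70 + 128 + 195 + 163) / 12 = 1636.0000 / 12 = 136.3333
UCL_R = D₄·R̄ = 1.816 × 136.3333 = 247.5813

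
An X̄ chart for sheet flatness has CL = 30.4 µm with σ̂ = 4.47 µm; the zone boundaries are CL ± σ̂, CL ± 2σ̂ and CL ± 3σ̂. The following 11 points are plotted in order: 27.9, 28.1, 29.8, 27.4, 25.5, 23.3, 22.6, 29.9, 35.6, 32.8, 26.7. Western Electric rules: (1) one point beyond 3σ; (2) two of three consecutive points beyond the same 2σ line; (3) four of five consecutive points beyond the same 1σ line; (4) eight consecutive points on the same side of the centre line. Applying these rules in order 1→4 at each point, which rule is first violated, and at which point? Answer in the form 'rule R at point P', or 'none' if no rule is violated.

Zone of each point (C = within 1σ̂, B = 1σ̂–2σ̂, A = 2σ̂–3σ̂, * = beyond 3σ̂; sign = side of CL): 1:-C, 2:-C, 3:-C, 4:-C, 5:-B, 6:-B, 7:-B, 8:-C, 9:+B, 10:+C, 11:-C
Rule 4 (eight consecutive points on the same side of the centre line) is satisfied at point 8.

rule 4 at point 8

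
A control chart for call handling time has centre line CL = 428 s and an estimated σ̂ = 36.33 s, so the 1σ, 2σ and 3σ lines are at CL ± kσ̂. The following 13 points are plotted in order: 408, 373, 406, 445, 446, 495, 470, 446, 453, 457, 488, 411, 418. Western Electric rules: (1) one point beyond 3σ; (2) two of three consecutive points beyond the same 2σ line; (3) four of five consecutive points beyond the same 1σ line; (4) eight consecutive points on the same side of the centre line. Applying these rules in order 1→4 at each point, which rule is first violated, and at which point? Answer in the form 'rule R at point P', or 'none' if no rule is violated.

rule 4 at point 11

Zone of each point (C = within 1σ̂, B = 1σ̂–2σ̂, A = 2σ̂–3σ̂, * = beyond 3σ̂; sign = side of CL): 1:-C, 2:-B, 3:-C, 4:+C, 5:+C, 6:+B, 7:+B, 8:+C, 9:+C, 10:+C, 11:+B, 12:-C, 13:-C
Rule 4 (eight consecutive points on the same side of the centre line) is satisfied at point 11.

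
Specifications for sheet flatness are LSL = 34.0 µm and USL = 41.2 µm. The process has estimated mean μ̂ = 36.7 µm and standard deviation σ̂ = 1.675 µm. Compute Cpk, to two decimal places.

Cpu = (USL − μ̂) / (3σ̂) = (41.2 − 36.7) / (3 × 1.675) = 0.8955; Cpl = (μ̂ − LSL) / (3σ̂) = (36.7 − 34.0) / (3 × 1.675) = 0.5373; Cpk = min(Cpu, Cpl) = 0.5373

0.54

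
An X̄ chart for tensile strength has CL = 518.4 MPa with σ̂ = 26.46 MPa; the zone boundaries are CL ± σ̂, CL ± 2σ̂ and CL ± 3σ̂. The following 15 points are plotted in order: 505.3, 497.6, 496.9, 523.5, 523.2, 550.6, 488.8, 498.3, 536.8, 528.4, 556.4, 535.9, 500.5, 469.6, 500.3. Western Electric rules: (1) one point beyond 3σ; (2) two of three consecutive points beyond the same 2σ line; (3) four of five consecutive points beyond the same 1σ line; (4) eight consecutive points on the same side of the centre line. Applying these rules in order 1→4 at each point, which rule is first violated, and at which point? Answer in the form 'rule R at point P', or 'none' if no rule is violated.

Zone of each point (C = within 1σ̂, B = 1σ̂–2σ̂, A = 2σ̂–3σ̂, * = beyond 3σ̂; sign = side of CL): 1:-C, 2:-C, 3:-C, 4:+C, 5:+C, 6:+B, 7:-B, 8:-C, 9:+C, 10:+C, 11:+B, 12:+C, 13:-C, 14:-B, 15:-C
No rule fires across all 15 points.

none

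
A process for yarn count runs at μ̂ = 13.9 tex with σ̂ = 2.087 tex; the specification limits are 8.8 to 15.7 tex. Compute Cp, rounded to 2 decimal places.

0.55

Cp = (USL − LSL) / (6σ̂) = (15.7 − 8.8) / (6 × 2.087) = 6.9000 / 12.5220 = 0.5510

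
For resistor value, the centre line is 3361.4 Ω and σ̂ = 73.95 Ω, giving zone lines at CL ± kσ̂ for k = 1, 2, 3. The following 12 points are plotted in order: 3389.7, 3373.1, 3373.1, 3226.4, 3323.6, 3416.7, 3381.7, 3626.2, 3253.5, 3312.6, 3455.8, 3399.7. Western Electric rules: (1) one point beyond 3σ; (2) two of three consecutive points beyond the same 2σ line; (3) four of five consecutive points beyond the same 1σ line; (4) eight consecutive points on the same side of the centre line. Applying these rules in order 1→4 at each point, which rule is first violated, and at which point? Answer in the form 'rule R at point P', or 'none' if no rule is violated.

Zone of each point (C = within 1σ̂, B = 1σ̂–2σ̂, A = 2σ̂–3σ̂, * = beyond 3σ̂; sign = side of CL): 1:+C, 2:+C, 3:+C, 4:-B, 5:-C, 6:+C, 7:+C, 8:+*, 9:-B, 10:-C, 11:+B, 12:+C
Rule 1 (one point beyond the 3σ limits) is satisfied at point 8.

rule 1 at point 8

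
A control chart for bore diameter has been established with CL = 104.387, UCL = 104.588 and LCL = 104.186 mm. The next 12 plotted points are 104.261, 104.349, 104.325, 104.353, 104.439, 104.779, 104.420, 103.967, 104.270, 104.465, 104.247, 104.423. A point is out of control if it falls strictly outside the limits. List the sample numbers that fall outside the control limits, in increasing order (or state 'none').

6, 8

Compare each point to [104.186, 104.588]: sample 6 = 104.779 > UCL; sample 8 = 103.967 < LCL.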